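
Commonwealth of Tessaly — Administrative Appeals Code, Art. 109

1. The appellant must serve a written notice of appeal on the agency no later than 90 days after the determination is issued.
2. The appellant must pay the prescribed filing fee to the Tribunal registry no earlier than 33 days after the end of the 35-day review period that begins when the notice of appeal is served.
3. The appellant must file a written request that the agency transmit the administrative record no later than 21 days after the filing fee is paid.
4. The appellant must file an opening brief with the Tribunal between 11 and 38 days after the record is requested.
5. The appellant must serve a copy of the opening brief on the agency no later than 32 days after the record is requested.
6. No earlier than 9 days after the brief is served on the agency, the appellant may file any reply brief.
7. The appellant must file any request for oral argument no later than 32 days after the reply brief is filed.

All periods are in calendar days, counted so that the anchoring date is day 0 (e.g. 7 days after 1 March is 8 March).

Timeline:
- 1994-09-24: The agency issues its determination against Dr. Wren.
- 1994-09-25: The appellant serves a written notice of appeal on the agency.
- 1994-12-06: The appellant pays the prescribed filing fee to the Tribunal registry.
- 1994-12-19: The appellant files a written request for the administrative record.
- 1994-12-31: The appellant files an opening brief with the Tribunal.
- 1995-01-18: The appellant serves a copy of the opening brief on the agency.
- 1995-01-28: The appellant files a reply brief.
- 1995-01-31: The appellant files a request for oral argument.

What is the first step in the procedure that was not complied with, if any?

(1) due by 1994-09-24 + 90 days = 1994-12-23; 1994-09-25 is within that limit.
(2) permitted from 1994-10-30 + 33 days = 1994-12-02 onward; 1994-12-06 is on or after that date.
(3) due by 1994-12-06 + 21 days = 1994-12-27; 1994-12-19 is within that limit.
(4) the permitted window runs from 1994-12-19 + 11 = 1994-12-30 to 1994-12-19 + 38 = 1995-01-26; 1994-12-31 falls inside that range.
(5) due by 1994-12-19 + 32 days = 1995-01-20; completed 1995-01-18, before the deadline.
(6) permitted from 1995-01-18 + 9 days = 1995-01-27 onward; done 1995-01-28 — permitted.
(7) due by 1995-01-28 + 32 days = 1995-03-01; done 1995-01-31 — timely.

None — every step was satisfied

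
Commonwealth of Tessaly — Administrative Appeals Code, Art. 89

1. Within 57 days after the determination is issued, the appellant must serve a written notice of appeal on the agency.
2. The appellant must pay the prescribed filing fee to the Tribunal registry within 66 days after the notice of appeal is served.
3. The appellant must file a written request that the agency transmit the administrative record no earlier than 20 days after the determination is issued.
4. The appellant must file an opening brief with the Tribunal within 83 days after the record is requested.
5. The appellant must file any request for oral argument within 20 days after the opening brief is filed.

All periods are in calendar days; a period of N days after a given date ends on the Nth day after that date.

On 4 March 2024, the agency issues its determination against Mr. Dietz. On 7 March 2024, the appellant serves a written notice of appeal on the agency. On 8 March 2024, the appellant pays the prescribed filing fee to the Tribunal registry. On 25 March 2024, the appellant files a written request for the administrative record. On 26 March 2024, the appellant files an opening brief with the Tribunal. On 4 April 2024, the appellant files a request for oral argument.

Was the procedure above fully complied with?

(1) due by 4 March 2024 + 57 days = 30 April 2024; done 7 March 2024 — timely.
(2) due by 7 March 2024 + 66 days = 12 May 2024; completed 8 March 2024, before the deadline.
(3) permitted from 4 March 2024 + 20 days = 24 March 2024 onward; done 25 March 2024, after the minimum wait.
(4) due by 25 March 2024 + 83 days = 16 June 2024; done 26 March 2024 — timely.
(5) due by 26 March 2024 + 20 days = 15 April 2024; completed 4 April 2024, before the deadline.

Yes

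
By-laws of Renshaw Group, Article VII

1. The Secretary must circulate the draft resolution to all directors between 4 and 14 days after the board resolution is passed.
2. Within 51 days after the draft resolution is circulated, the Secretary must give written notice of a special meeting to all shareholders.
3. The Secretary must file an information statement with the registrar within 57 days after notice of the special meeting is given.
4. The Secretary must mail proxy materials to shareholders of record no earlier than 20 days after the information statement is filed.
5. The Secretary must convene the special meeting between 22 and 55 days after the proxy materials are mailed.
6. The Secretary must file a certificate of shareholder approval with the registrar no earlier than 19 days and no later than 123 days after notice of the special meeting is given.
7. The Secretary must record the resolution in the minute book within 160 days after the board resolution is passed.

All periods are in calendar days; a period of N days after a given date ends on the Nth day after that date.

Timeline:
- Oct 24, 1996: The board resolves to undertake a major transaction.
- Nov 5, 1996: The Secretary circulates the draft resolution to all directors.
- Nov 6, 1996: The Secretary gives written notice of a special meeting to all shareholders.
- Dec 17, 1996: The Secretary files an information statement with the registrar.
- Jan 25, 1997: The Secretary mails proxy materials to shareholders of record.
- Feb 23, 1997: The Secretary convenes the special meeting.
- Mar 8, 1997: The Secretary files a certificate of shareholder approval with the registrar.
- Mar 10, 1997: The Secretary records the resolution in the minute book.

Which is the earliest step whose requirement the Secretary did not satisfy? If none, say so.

(1) the permitted window runs from Oct 24, 1996 + 4 = Oct 28, 1996 to Oct 24, 1996 + 14 = Nov 7, 1996; done Nov 5, 1996, which is between those dates.
(2) due by Nov 5, 1996 + 51 days = Dec 26, 1996; completed Nov 6, 1996, before the deadline.
(3) due by Nov 6, 1996 + 57 days = Jan 2, 1997; done Dec 17, 1996 — timely.
(4) permitted from Dec 17, 1996 + 20 days = Jan 6, 1997 onward; Jan 25, 1997 is on or after that date.
(5) the permitted window runs from Jan 25, 1997 + 22 = Feb 16, 1997 to Jan 25, 1997 + 55 = Mar 21, 1997; done Feb 23, 1997, which is between those dates.
(6) the permitted window runs from Nov 6, 1996 + 19 = Nov 25, 1996 to Nov 6, 1996 + 123 = Mar 9, 1997; done Mar 8, 1997 — within the window.
(7) due by Oct 24, 1996 + 160 days = Apr 2, 1997; done Mar 10, 1997 — timely.

None — every step was satisfied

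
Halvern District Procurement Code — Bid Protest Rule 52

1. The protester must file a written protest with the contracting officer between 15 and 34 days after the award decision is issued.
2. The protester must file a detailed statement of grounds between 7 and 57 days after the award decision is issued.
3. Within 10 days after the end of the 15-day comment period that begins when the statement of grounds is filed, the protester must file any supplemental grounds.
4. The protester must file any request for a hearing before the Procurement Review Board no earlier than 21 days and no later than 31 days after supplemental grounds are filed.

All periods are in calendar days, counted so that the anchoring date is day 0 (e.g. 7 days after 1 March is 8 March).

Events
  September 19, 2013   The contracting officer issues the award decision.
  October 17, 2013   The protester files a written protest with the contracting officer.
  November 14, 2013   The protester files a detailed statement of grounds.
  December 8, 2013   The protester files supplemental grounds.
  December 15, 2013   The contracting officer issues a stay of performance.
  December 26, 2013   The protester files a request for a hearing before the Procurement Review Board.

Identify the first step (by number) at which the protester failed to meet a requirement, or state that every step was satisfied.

Step 4

Step 1 — 15 and 34 days from September 19, 2013 (when the award decision is issued) are October 4, 2013 and October 23, 2013 respectively; October 17, 2013 falls inside that range.
Step 2 — 7 and 57 days from September 19, 2013 (when the award decision is issued) are September 26, 2013 and November 15, 2013 respectively; done November 14, 2013 — within the window.
Step 3 — counting 10 days from November 29, 2013 (end of the 15-day comment period, which began when the statement of grounds is filed on November 14, 2013) gives a deadline of December 9, 2013; completed December 8, 2013, before the deadline.
Step 4 — 21 and 31 days from December 8, 2013 (when supplemental grounds are filed) are December 29, 2013 and January 8, 2014 respectively; December 26, 2013 is 3 days too early.
No need to go further; step 4 was not satisfied.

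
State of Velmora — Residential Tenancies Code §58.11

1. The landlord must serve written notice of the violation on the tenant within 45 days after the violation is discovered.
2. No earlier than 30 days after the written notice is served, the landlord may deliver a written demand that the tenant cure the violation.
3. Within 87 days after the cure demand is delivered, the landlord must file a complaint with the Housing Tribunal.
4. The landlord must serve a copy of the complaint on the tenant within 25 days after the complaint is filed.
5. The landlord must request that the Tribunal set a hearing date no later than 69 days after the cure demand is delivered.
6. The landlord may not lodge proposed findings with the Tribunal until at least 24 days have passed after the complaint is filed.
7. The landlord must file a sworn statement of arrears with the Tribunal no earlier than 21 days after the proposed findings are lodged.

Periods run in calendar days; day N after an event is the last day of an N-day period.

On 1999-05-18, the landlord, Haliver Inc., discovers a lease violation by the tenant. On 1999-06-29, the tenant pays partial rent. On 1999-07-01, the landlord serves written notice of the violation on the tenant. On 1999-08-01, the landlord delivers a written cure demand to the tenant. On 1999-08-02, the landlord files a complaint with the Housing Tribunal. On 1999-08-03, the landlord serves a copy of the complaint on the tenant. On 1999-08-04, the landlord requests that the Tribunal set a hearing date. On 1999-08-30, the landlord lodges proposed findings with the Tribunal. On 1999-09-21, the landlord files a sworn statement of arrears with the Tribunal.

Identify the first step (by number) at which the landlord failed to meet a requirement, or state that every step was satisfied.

Step 1 — counting 45 days from 1999-05-18 (when the violation is discovered) gives a deadline of 1999-07-02; 1999-07-01 is within that limit.
Step 2 — must wait 30 days from 1999-07-01 (when the written notice is served), so not before 1999-07-31; 1999-08-01 is on or after that date.
Step 3 — counting 87 days from 1999-08-01 (when the cure demand is delivered) gives a deadline of 1999-10-27; done 1999-08-02 — timely.
Step 4 — counting 25 days from 1999-08-02 (when the complaint is filed) gives a deadline of 1999-08-27; 1999-08-03 is within that limit.
Step 5 — counting 69 days from 1999-08-01 (when the cure demand is delivered) gives a deadline of 1999-10-09; done 1999-08-04 — timely.
Step 6 — must wait 24 days from 1999-08-02 (when the complaint is filed), so not before 1999-08-26; 1999-08-30 is on or after that date.
Step 7 — must wait 21 days from 1999-08-30 (when the proposed findings are lodged), so not before 1999-09-20; 1999-09-21 is on or after that date.

None — every step was satisfied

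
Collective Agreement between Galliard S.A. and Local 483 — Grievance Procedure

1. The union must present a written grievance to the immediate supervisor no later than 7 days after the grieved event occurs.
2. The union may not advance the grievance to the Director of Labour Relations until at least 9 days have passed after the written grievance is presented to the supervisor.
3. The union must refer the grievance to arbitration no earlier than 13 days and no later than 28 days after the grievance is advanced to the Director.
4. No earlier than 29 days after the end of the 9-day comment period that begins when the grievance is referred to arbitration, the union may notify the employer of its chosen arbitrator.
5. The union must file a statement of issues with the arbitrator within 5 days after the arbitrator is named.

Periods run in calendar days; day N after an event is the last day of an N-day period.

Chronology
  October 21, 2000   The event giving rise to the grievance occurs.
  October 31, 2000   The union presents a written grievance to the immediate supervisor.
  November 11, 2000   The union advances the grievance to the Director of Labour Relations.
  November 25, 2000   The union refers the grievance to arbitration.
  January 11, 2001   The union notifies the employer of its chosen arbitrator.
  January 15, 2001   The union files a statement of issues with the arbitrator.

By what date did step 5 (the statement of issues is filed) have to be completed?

January 16, 2001

Step 5 runs from January 11, 2001, when the arbitrator is named. 5 days after January 11, 2001 is January 16, 2001.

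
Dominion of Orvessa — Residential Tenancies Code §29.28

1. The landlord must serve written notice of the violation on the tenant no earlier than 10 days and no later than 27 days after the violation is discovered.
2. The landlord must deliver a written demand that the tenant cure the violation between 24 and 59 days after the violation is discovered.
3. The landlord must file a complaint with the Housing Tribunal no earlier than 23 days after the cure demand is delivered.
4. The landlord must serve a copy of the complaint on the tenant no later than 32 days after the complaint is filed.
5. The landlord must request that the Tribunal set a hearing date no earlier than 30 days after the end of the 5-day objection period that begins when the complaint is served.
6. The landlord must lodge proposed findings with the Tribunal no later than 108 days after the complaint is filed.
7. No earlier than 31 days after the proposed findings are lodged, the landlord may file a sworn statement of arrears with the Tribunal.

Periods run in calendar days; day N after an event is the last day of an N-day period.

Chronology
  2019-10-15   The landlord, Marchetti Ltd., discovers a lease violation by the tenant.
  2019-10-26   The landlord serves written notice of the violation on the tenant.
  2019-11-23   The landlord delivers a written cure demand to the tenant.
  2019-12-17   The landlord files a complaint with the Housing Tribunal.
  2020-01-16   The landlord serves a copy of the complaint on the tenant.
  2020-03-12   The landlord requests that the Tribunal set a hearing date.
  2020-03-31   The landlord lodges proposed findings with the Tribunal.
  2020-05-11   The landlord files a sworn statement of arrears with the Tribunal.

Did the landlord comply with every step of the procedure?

(1) the permitted window runs from 2019-10-15 + 10 = 2019-10-25 to 2019-10-15 + 27 = 2019-11-11; done 2019-10-26 — within the window.
(2) the permitted window runs from 2019-10-15 + 24 = 2019-11-08 to 2019-10-15 + 59 = 2019-12-13; done 2019-11-23, which is between those dates.
(3) permitted from 2019-11-23 + 23 days = 2019-12-16 onward; done 2019-12-17 — permitted.
(4) due by 2019-12-17 + 32 days = 2020-01-18; completed 2020-01-16, before the deadline.
(5) permitted from 2020-01-21 + 30 days = 2020-02-20 onward; done 2020-03-12, after the minimum wait.
(6) due by 2019-12-17 + 108 days = 2020-04-03; 2020-03-31 is within that limit.
(7) permitted from 2020-03-31 + 31 days = 2020-05-01 onward; 2020-05-11 is on or after that date.

Yes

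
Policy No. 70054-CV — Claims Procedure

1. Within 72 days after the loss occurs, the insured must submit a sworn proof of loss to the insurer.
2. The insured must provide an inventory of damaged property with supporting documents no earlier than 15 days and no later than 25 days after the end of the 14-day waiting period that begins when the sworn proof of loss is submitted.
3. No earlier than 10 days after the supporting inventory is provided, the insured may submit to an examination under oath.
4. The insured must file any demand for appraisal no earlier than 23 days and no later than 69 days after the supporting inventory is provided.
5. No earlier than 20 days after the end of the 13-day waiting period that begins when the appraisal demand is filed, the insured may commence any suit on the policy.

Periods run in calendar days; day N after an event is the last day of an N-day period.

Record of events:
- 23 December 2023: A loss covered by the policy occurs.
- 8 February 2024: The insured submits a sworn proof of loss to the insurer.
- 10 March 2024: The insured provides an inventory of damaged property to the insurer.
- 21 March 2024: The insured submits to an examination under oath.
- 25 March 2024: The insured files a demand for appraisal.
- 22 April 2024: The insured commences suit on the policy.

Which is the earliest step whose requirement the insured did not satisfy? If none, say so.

(1) due by 23 December 2023 + 72 days = 4 March 2024; done 8 February 2024 — timely.
(2) the permitted window runs from 22 February 2024 + 15 = 8 March 2024 to 22 February 2024 + 25 = 18 March 2024; 10 March 2024 falls inside that range.
(3) permitted from 10 March 2024 + 10 days = 20 March 2024 onward; 21 March 2024 is on or after that date.
(4) the permitted window runs from 10 March 2024 + 23 = 2 April 2024 to 10 March 2024 + 69 = 18 May 2024; done 25 March 2024 — 8 days before the window opened.
The analysis stops there.

Step 4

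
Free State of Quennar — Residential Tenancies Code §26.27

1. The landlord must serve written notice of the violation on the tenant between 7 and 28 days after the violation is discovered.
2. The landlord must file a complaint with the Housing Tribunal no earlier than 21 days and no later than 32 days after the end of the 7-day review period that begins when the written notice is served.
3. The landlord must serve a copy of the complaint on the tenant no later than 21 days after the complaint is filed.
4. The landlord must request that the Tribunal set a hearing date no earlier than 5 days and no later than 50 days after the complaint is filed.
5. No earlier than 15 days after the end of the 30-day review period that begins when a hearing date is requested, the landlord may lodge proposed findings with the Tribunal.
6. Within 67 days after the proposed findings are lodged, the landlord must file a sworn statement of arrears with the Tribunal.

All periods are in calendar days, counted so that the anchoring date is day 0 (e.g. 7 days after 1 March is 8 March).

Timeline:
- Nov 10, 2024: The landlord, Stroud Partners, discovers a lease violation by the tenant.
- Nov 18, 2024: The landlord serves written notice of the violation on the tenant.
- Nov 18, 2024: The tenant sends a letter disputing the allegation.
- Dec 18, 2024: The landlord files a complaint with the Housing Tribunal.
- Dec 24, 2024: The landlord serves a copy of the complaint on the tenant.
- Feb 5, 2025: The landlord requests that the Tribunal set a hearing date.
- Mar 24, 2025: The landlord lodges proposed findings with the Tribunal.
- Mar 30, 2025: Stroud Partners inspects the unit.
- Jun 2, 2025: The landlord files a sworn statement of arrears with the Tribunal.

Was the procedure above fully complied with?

No

Step 1 — 7 and 28 days from Nov 10, 2024 (when the violation is discovered) are Nov 17, 2024 and Dec 8, 2024 respectively; Nov 18, 2024 falls inside that range.
Step 2 — 21 and 32 days from Nov 25, 2024 (end of the 7-day review period, which began when the written notice is served on Nov 18, 2024) are Dec 16, 2024 and Dec 27, 2024 respectively; done Dec 18, 2024 — within the window.
Step 3 — counting 21 days from Dec 18, 2024 (when the complaint is filed) gives a deadline of Jan 8, 2025; Dec 24, 2024 is within that limit.
Step 4 — 5 and 50 days from Dec 18, 2024 (when the complaint is filed) are Dec 23, 2024 and Feb 6, 2025 respectively; done Feb 5, 2025 — within the window.
Step 5 — must wait 15 days from Mar 7, 2025 (end of the 30-day review period, which began when a hearing date is requested on Feb 5, 2025), so not before Mar 22, 2025; Mar 24, 2025 is on or after that date.
Step 6 — counting 67 days from Mar 24, 2025 (when the proposed findings are lodged) gives a deadline of May 30, 2025; Jun 2, 2025 misses that deadline by 3 days.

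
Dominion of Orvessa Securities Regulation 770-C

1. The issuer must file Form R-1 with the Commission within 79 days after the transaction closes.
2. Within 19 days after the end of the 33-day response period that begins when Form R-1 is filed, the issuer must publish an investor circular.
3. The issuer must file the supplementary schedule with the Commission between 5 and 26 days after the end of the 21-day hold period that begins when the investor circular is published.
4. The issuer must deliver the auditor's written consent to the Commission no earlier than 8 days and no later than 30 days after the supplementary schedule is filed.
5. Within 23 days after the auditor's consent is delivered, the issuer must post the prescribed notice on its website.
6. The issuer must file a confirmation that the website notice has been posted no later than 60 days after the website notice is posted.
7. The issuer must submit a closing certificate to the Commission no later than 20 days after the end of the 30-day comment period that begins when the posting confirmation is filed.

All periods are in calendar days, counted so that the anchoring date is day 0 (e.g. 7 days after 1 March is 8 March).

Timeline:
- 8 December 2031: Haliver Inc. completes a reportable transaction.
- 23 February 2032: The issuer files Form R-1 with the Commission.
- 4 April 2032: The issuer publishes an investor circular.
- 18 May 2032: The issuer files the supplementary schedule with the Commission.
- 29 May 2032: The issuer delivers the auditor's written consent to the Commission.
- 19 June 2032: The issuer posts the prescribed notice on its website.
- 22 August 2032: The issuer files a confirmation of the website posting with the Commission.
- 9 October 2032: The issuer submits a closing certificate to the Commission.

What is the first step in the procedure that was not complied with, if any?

Step 6

(1) due by 8 December 2031 + 79 days = 25 February 2032; 23 February 2032 is within that limit.
(2) due by 27 March 2032 + 19 days = 15 April 2032; done 4 April 2032 — timely.
(3) the permitted window runs from 25 April 2032 + 5 = 30 April 2032 to 25 April 2032 + 26 = 21 May 2032; done 18 May 2032 — within the window.
(4) the permitted window runs from 18 May 2032 + 8 = 26 May 2032 to 18 May 2032 + 30 = 17 June 2032; done 29 May 2032, which is between those dates.
(5) due by 29 May 2032 + 23 days = 21 June 2032; completed 19 June 2032, before the deadline.
(6) due by 19 June 2032 + 60 days = 18 August 2032; done 22 August 2032 — 4 days late.
The analysis stops there.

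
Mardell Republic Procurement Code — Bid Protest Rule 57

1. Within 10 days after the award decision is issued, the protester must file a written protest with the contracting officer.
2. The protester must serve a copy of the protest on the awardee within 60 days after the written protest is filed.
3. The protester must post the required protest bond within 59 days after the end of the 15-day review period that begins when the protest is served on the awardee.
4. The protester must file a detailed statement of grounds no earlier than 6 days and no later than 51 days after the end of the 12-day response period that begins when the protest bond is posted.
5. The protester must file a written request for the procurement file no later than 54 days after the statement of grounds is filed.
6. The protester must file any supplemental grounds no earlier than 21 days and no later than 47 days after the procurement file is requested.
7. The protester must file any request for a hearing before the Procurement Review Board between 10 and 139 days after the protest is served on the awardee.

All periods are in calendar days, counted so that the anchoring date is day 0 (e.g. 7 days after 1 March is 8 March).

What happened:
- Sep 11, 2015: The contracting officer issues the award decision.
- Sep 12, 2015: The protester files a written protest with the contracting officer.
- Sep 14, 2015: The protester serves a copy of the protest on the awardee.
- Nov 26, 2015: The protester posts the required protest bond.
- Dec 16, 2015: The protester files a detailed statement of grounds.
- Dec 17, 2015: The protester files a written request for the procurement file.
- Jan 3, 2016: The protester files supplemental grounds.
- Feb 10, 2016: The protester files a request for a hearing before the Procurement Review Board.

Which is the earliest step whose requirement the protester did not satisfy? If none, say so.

Step 1: 10 days after Sep 11, 2015 (when the award decision is issued) is Sep 21, 2015; done Sep 12, 2015 — timely.
Step 2: 60 days after Sep 12, 2015 (when the written protest is filed) is Nov 11, 2015; done Sep 14, 2015 — timely.
Step 3: 59 days after Sep 29, 2015 (end of the 15-day review period, which began when the protest is served on the awardee on Sep 14, 2015) is Nov 27, 2015; done Nov 26, 2015 — timely.
Step 4: the window is 6–51 days after Dec 8, 2015 (end of the 12-day response period, which began when the protest bond is posted on Nov 26, 2015), so Dec 14, 2015 through Jan 28, 2016; Dec 16, 2015 falls inside that range.
Step 5: 54 days after Dec 16, 2015 (when the statement of grounds is filed) is Feb 8, 2016; done Dec 17, 2015 — timely.
Step 6: the window is 21–47 days after Dec 17, 2015 (when the procurement file is requested), so Jan 7, 2016 through Feb 2, 2016; done Jan 3, 2016 — 4 days before the window opened.
The procedure was therefore not followed at step 6.

Step 6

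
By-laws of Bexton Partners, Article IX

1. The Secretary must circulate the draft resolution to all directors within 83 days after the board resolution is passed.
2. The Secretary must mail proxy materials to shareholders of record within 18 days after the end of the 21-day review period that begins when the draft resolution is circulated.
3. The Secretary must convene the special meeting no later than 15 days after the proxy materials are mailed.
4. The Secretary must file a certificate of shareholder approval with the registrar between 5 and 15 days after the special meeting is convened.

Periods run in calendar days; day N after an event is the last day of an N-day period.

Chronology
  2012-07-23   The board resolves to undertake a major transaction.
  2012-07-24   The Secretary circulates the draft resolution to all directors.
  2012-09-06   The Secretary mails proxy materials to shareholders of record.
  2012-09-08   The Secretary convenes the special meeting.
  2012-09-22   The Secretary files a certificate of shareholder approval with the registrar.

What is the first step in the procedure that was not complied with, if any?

Step 1 — counting 83 days from 2012-07-23 (when the board resolution is passed) gives a deadline of 2012-10-14; 2012-07-24 is within that limit.
Step 2 — counting 18 days from 2012-08-14 (end of the 21-day review period, which began when the draft resolution is circulated on 2012-07-24) gives a deadline of 2012-09-01; 2012-09-06 misses that deadline by 5 days.

Step 2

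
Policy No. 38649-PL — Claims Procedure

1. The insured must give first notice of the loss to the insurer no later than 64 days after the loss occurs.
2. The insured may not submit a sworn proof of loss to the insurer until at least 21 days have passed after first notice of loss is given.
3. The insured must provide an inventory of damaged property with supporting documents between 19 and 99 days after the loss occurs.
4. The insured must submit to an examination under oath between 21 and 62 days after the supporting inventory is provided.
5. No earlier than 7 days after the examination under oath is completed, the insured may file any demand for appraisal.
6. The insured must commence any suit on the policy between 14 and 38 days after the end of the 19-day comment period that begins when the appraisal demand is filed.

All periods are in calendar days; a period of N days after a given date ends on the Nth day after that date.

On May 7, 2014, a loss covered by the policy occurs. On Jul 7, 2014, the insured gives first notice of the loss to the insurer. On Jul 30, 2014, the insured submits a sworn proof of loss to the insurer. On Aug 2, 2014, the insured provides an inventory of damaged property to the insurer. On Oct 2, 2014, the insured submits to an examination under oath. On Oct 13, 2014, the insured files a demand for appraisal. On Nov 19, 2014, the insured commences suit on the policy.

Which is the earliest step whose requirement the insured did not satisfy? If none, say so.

Step 1: 64 days after May 7, 2014 (when the loss occurs) is Jul 10, 2014; done Jul 7, 2014 — timely.
Step 2: the earliest permitted date is 21 days after Jul 7, 2014 (when first notice of loss is given), i.e. Jul 28, 2014; Jul 30, 2014 is on or after that date.
Step 3: the window is 19–99 days after May 7, 2014 (when the loss occurs), so May 26, 2014 through Aug 14, 2014; done Aug 2, 2014, which is between those dates.
Step 4: the window is 21–62 days after Aug 2, 2014 (when the supporting inventory is provided), so Aug 23, 2014 through Oct 3, 2014; Oct 2, 2014 falls inside that range.
Step 5: the earliest permitted date is 7 days after Oct 2, 2014 (when the examination under oath is completed), i.e. Oct 9, 2014; Oct 13, 2014 is on or after that date.
Step 6: the window is 14–38 days after Nov 1, 2014 (end of the 19-day comment period, which began when the appraisal demand is filed on Oct 13, 2014), so Nov 15, 2014 through Dec 9, 2014; Nov 19, 2014 falls inside that range.

None — every step was satisfied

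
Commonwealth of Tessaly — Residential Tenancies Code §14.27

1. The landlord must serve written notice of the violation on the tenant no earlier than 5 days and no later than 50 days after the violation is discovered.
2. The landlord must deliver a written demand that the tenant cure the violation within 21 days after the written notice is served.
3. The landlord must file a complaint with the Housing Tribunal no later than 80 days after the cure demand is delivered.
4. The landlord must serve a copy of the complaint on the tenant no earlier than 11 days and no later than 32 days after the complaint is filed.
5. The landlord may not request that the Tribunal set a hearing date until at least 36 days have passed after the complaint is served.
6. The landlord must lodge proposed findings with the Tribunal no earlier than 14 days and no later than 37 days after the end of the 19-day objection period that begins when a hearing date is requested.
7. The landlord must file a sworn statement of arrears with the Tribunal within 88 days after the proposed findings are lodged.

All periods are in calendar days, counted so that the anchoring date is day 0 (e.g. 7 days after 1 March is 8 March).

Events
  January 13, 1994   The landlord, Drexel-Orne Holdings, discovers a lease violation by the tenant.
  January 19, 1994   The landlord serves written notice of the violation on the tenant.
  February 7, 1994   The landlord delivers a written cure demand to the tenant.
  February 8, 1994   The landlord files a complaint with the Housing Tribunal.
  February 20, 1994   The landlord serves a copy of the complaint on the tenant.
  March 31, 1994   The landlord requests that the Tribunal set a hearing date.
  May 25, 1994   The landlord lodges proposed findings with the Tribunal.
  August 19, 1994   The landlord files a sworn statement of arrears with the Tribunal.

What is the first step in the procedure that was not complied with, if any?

Step 1: the window is 5–50 days after January 13, 1994 (when the violation is discovered), so January 18, 1994 through March 4, 1994; done January 19, 1994, which is between those dates.
Step 2: 21 days after January 19, 1994 (when the written notice is served) is February 9, 1994; done February 7, 1994 — timely.
Step 3: 80 days after February 7, 1994 (when the cure demand is delivered) is April 28, 1994; February 8, 1994 is within that limit.
Step 4: the window is 11–32 days after February 8, 1994 (when the complaint is filed), so February 19, 1994 through March 12, 1994; done February 20, 1994, which is between those dates.
Step 5: the earliest permitted date is 36 days after February 20, 1994 (when the complaint is served), i.e. March 28, 1994; done March 31, 1994 — permitted.
Step 6: the window is 14–37 days after April 19, 1994 (end of the 19-day objection period, which began when a hearing date is requested on March 31, 1994), so May 3, 1994 through May 26, 1994; May 25, 1994 falls inside that range.
Step 7: 88 days after May 25, 1994 (when the proposed findings are lodged) is August 21, 1994; completed August 19, 1994, before the deadline.

None — every step was satisfied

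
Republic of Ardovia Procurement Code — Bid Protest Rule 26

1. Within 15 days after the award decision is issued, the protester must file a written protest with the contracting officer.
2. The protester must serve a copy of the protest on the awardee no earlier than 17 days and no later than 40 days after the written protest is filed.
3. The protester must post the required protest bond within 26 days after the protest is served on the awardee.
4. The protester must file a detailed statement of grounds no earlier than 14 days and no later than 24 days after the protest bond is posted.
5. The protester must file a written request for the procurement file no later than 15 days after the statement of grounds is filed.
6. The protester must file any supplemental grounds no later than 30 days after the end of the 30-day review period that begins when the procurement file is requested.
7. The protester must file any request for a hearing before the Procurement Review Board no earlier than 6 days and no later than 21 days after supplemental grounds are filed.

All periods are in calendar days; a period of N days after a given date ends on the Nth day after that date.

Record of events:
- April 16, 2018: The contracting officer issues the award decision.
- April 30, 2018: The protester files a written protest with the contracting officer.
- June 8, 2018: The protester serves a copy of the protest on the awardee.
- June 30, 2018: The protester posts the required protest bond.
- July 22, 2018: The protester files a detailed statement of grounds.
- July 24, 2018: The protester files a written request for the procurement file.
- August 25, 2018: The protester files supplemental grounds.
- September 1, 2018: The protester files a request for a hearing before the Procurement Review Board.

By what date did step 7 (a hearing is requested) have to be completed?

Step 7 runs from August 25, 2018, when supplemental grounds are filed. The window is 6–21 days after August 25, 2018; it closes on September 15, 2018.

September 15, 2018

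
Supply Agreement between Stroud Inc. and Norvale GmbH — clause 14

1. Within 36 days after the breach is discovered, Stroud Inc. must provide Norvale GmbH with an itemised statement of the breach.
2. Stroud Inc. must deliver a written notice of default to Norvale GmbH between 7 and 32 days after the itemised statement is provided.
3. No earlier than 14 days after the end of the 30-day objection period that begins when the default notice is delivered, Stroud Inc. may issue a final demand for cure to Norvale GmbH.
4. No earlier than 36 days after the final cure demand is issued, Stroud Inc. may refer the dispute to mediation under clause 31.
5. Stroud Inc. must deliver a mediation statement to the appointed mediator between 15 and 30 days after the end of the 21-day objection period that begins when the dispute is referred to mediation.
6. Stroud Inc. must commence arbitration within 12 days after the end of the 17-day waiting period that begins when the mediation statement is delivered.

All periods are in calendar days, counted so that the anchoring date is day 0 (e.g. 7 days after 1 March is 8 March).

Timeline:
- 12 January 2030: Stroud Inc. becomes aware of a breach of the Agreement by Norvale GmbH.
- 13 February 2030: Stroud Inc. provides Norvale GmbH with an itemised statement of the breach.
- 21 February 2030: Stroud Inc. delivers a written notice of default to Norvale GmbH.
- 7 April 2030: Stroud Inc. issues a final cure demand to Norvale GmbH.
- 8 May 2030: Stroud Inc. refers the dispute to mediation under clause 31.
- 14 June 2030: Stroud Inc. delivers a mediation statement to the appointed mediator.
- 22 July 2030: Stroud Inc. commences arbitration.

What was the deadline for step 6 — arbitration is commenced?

13 July 2030

The mediation statement is delivered on 14 June 2030; the 17-day waiting period therefore ends 1 July 2030, and step 6 runs from that date. 12 days after 1 July 2030 is 13 July 2030.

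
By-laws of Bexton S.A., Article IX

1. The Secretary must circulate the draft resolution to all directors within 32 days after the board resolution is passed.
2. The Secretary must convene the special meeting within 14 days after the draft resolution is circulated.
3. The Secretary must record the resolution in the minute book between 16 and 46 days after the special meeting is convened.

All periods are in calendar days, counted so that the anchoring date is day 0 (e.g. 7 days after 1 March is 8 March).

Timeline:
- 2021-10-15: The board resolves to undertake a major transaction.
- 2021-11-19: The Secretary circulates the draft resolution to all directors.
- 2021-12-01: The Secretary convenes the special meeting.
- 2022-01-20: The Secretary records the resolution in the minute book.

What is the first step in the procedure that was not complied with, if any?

Step 1: 32 days after 2021-10-15 (when the board resolution is passed) is 2021-11-16; 2021-11-19 misses that deadline by 3 days.
That is the first point of non-compliance.

Step 1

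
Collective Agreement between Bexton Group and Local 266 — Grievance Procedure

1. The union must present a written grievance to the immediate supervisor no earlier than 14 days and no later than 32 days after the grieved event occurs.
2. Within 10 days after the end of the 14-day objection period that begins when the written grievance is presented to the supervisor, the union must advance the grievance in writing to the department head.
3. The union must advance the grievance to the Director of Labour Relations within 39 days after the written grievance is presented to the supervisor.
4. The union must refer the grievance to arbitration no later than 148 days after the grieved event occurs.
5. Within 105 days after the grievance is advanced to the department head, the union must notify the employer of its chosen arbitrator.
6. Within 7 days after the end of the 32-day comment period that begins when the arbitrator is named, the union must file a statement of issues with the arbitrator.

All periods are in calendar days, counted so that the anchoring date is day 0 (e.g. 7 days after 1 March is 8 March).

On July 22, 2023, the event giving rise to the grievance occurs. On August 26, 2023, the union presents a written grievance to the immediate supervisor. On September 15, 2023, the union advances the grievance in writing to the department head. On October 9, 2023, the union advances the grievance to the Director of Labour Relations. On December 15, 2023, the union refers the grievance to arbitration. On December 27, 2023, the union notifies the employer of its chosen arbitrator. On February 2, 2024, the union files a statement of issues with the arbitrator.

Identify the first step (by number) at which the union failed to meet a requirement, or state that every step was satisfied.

(1) the permitted window runs from July 22, 2023 + 14 = August 5, 2023 to July 22, 2023 + 32 = August 23, 2023; August 26, 2023 is 3 days past the end of the window.
Later steps need not be reached.

Step 1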